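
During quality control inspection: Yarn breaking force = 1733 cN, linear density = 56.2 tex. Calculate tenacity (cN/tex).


Formula: Tenacity = Breaking force / Linear density
Tenacity = 1733 cN / 56.2 tex
Tenacity = 30.84 cN/tex

30.84 cN/tex


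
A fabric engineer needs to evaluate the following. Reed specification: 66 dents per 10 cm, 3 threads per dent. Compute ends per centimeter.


Formula: EPC = (dents per 10 cm * ends per dent) / 10
Step 1: Total ends per 10 cm = 66 * 3 = 198
Step 2: EPC = 198 / 10 = 19.8 ends/cm

19.8 ends/cm


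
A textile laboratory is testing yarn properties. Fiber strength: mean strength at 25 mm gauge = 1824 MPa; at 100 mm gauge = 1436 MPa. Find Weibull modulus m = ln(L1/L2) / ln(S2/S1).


Formula: m = ln(L1/L2) / ln(S2/S1)
Step 1: ln(L1/L2) = ln(25/100) = -1.38629
Step 2: S2/S1 = 1436/1824 = 0.78728
Step 3: ln(S2/S1) = ln(0.78728) = -0.23917
Step 4: m = -1.38629 / -0.23917 = 5.80

5.80 (Weibull m)


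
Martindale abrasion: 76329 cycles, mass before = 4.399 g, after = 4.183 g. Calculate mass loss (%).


Formula: Mass loss% = ((m_before - m_after) / m_before) * 100
Step 1: Mass loss = 4.399 - 4.183 = 0.216 g
Step 2: Ratio = 0.216 / 4.399 = 0.0491021
Step 3: Mass loss% = 0.0491021 * 100 = 4.91021% ≈ 4.91%

4.91%


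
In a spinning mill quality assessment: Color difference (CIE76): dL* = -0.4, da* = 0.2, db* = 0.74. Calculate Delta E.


Formula: Delta E = sqrt(dL*^2 + da*^2 + db*^2)
Step 1: dL*^2 = (-0.4)^2 = 0.16
Step 2: da*^2 = 0.2^2 = 0.04
Step 3: db*^2 = 0.74^2 = 0.5476
Step 4: Sum = 0.16 + 0.04 + 0.5476 = 0.7476
Step 5: Delta E = sqrt(0.7476) = 0.86

0.86 Delta E


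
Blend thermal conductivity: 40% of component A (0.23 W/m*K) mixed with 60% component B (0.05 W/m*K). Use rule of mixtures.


Formula: Blend property = (fraction_A * property_A) + (fraction_B * property_B)
Step 1: Contribution A = 40/100 * 0.23 W/m*K = 0.092 W/m*K
Step 2: Contribution B = 60/100 * 0.05 W/m*K = 0.03 W/m*K
Step 3: Blend thermal conductivity = 0.092 + 0.03 = 0.122 W/m*K

0.122 W/m*K


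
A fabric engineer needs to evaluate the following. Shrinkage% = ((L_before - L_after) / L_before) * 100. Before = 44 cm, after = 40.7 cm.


Formula: Shrinkage% = ((L_before - L_after) / L_before) * 100
Step 1: Shrinkage = 44 - 40.7 = 3.3 cm
Step 2: Shrinkage% = (3.3 / 44) * 100
Step 3: Shrinkage% = 0.075 * 100 = 7.5%

7.5%


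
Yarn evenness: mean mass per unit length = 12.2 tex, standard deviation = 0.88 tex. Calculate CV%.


Formula: CV% = (standard deviation / mean) * 100
Step 1: Ratio = 0.88 / 12.2 = 0.072131
Step 2: CV% = 0.072131 * 100 = 7.2131% ≈ 7.2%

7.2%


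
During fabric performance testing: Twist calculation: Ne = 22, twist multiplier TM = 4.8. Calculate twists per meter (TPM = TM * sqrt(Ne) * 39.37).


Formula: TPM = TM * sqrt(Ne) * 39.37
Step 1: sqrt(Ne) = sqrt(22) = 4.6904
Step 2: TM * sqrt(Ne) = 4.8 * 4.6904 = 22.5139
Step 3: TPM = 22.5139 * 39.37 = 886 twists/m

886 twists/m


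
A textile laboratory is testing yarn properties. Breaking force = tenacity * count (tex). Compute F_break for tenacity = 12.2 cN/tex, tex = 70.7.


Formula: Breaking force = Tenacity * Linear density
F = 12.2 cN/tex * 70.7 tex
F = 862.54 cN

862.54 cN


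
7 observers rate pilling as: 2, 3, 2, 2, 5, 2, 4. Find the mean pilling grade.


Formula: Mean = sum / count
Sum = 2 + 3 + 2 + 2 + 5 + 2 + 4 = 20
Mean = 20 / 7 = 2.9

2.9


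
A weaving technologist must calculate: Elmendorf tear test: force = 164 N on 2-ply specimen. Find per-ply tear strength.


Formula: Per-ply strength = Total force / Number of plies
Per-ply = 164 N / 2
Per-ply = 82 N

82 N


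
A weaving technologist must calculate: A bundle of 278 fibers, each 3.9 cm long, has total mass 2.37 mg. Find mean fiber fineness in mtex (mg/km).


Formula: fineness (mtex) = mass (mg) / total length (km) = (mass_mg / total_length_m) * 1000
Step 1: Convert fiber length: 3.9 cm = 0.039 m
Step 2: Total fiber length = 278 * 0.039 = 10.842 m
Step 3: Linear density = 2.37 mg / 10.842 m = 0.2186 mg/m
Step 4: fineness = 0.2186 * 1000 = 218.6 mtex

218.6 mtex


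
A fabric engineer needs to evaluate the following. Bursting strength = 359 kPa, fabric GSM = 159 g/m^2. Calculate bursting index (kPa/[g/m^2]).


Formula: Bursting Index = Bursting Strength / Fabric GSM
BI = 359 kPa / 159 g/m^2
BI = 2.258 kPa/(g/m^2)

2.258 kPa/(g/m^2)


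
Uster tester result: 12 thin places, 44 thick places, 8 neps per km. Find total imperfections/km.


Formula: Total = thin places + thick places + neps
Total = 12 + 44 + 8
Total = 64 imperfections/km

64 imperfections/km


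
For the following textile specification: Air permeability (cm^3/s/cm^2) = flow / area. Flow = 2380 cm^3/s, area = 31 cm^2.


Formula: Air Permeability = Airflow / Test Area
AP = 2380 cm^3/s / 31 cm^2
AP = 76.8 cm^3/s/cm^2

76.8 cm^3/s/cm^2


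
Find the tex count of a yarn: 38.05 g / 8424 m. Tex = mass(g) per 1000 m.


Formula: Tex = (mass_g / length_m) * 1000
Substituting: Tex = (38.05 / 8424) * 1000
Intermediate: 38.05 / 8424 = 0.00451686 g/m
Tex = 0.00451686 * 1000 = 4.52 tex

4.52 tex


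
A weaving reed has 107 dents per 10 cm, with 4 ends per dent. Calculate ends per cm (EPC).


Formula: EPC = (dents per 10 cm * ends per dent) / 10
Step 1: Total ends per 10 cm = 107 * 4 = 428
Step 2: EPC = 428 / 10 = 42.8 ends/cm

42.8 ends/cm


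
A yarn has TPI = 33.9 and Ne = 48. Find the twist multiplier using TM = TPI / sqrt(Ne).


Formula: TM = TPI / sqrt(Ne)
Step 1: sqrt(Ne) = sqrt(48) = 6.9282
Step 2: TM = 33.9 / 6.9282 = 4.89

4.89 TM


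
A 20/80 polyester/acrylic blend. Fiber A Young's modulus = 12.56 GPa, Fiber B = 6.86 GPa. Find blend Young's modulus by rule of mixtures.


Formula: Blend property = (fraction_A * property_A) + (fraction_B * property_B)
Step 1: Contribution A = 20/100 * 12.56 GPa = 2.512 GPa
Step 2: Contribution B = 80/100 * 6.86 GPa = 5.488 GPa
Step 3: Blend Young's modulus = 2.512 + 5.488 = 8.0 GPa

8.0 GPa


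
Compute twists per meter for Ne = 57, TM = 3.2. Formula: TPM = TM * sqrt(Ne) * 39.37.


Formula: TPM = TM * sqrt(Ne) * 39.37
Step 1: sqrt(Ne) = sqrt(57) = 7.5498
Step 2: TM * sqrt(Ne) = 3.2 * 7.5498 = 24.1594
Step 3: TPM = 24.1594 * 39.37 = 951 twists/m

951 twists/m


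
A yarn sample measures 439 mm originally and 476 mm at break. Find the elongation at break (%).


Formula: Elongation (%) = ((L_break - L0) / L0) * 100
Step 1: Extension = 476 - 439 = 37 mm
Step 2: Elongation = (37 / 439) * 100
Step 3: Elongation = 0.084282 * 100 = 8.4282% ≈ 8.4%

8.4%


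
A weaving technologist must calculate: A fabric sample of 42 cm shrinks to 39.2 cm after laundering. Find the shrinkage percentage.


Formula: Shrinkage% = ((L_before - L_after) / L_before) * 100
Step 1: Shrinkage = 42 - 39.2 = 2.8 cm
Step 2: Shrinkage% = (2.8 / 42) * 100
Step 3: Shrinkage% = 0.066667 * 100 = 6.6667% ≈ 6.7%

6.7%


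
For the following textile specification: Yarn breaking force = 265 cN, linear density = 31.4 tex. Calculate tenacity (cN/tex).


Formula: Tenacity = Breaking force / Linear density
Tenacity = 265 cN / 31.4 tex
Tenacity = 8.44 cN/tex

8.44 cN/tex


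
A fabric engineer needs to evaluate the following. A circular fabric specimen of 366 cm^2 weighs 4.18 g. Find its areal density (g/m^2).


Formula: GSM = mass_g / area_m2
Step 1: Convert area: 366 cm^2 = 366 / 10000 = 0.0366 m^2
Step 2: GSM = 4.18 g / 0.0366 m^2 = 114.2 g/m^2

114.2 g/m^2


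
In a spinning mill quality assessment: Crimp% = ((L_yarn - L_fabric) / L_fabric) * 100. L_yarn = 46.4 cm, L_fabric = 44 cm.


Formula: Crimp% = ((L_yarn - L_fabric) / L_fabric) * 100
Step 1: Extension = 46.4 - 44 = 2.4 cm
Step 2: Crimp% = (2.4 / 44) * 100
Step 3: Crimp% = 0.054545 * 100 = 5.4545% ≈ 5.5%

5.5%


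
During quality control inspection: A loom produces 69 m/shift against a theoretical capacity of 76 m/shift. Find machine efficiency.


Formula: Efficiency% = (Actual output / Theoretical output) * 100
Efficiency% = (69 / 76) * 100
Efficiency% = 0.907895 * 100 = 90.7895% ≈ 90.8%

90.8%


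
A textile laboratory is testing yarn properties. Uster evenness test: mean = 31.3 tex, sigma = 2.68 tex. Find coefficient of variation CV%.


Formula: CV% = (standard deviation / mean) * 100
Step 1: Ratio = 2.68 / 31.3 = 0.085623
Step 2: CV% = 0.085623 * 100 = 8.5623% ≈ 8.6%

8.6%


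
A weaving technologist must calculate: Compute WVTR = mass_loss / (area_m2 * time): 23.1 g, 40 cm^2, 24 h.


Formula: WVTR = mass_loss / (area * time)
Step 1: Convert area: 40 cm^2 = 0.004 m^2
Step 2: WVTR = 23.1 g / (0.004 m^2 * 24 h)
Step 3: WVTR = 23.1 / 0.096 = 240.6 g/m^2/h

240.6 g/m^2/h


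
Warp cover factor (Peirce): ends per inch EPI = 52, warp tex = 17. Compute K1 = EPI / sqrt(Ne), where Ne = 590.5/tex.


Formula: K1 = EPI / sqrt(Ne), with Ne = 590.5 / tex_warp
Step 1: Ne = 590.5 / 17 = 34.735
Step 2: sqrt(Ne) = sqrt(34.735) = 5.8936
Step 3: K1 = 52 / 5.8936 = 8.8

8.8


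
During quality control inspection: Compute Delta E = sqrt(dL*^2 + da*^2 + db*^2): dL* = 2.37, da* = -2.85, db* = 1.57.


Formula: Delta E = sqrt(dL*^2 + da*^2 + db*^2)
Step 1: dL*^2 = 2.37^2 = 5.6169
Step 2: da*^2 = (-2.85)^2 = 8.1225
Step 3: db*^2 = 1.57^2 = 2.4649
Step 4: Sum = 5.6169 + 8.1225 + 2.4649 = 16.2043
Step 5: Delta E = sqrt(16.2043) = 4.03

4.03 Delta E


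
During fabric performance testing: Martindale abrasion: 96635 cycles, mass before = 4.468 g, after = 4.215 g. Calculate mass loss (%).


Formula: Mass loss% = ((m_before - m_after) / m_before) * 100
Step 1: Mass loss = 4.468 - 4.215 = 0.253 g
Step 2: Ratio = 0.253 / 4.468 = 0.0566249
Step 3: Mass loss% = 0.0566249 * 100 = 5.66249% ≈ 5.66%

5.66%


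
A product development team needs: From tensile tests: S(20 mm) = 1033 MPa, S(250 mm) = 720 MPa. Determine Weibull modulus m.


Formula: m = ln(L1/L2) / ln(S2/S1)
Step 1: ln(L1/L2) = ln(20/250) = -2.52573
Step 2: S2/S1 = 720/1033 = 0.697
Step 3: ln(S2/S1) = ln(0.697) = -0.36097
Step 4: m = -2.52573 / -0.36097 = 7.00

7.00 (Weibull m)


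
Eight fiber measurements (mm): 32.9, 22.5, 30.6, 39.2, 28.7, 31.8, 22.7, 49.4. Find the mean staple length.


Formula: Mean = sum of lengths / count
Sum = 32.9 + 22.5 + 30.6 + 39.2 + 28.7 + 31.8 + 22.7 + 49.4
Sum = 257.8 mm
Mean = 257.8 / 8 = 32.23 mm

32.23 mm


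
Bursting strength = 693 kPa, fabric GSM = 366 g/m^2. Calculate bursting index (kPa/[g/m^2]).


Formula: Bursting Index = Bursting Strength / Fabric GSM
BI = 693 kPa / 366 g/m^2
BI = 1.893 kPa/(g/m^2)

1.893 kPa/(g/m^2)


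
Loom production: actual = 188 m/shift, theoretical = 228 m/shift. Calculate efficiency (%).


Formula: Efficiency% = (Actual output / Theoretical output) * 100
Efficiency% = (188 / 228) * 100
Efficiency% = 0.824561 * 100 = 82.4561% ≈ 82.5%

82.5%


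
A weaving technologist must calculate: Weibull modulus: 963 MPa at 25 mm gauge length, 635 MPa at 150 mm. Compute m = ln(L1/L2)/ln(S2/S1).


Formula: m = ln(L1/L2) / ln(S2/S1)
Step 1: ln(L1/L2) = ln(25/150) = -1.79176
Step 2: S2/S1 = 635/963 = 0.6594
Step 3: ln(S2/S1) = ln(0.6594) = -0.41642
Step 4: m = -1.79176 / -0.41642 = 4.30

4.30 (Weibull m)


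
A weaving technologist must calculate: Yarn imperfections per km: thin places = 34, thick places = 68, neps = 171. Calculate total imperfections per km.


Formula: Total = thin places + thick places + neps
Total = 34 + 68 + 171
Total = 273 imperfections/km

273 imperfections/km


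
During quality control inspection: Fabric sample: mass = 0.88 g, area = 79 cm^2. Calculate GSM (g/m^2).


Formula: GSM = mass_g / area_m2
Step 1: Convert area: 79 cm^2 = 79 / 10000 = 0.0079 m^2
Step 2: GSM = 0.88 g / 0.0079 m^2 = 111.4 g/m^2

111.4 g/m^2


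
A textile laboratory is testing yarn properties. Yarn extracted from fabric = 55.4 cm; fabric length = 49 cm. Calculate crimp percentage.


Formula: Crimp% = ((L_yarn - L_fabric) / L_fabric) * 100
Step 1: Extension = 55.4 - 49 = 6.4 cm
Step 2: Crimp% = (6.4 / 49) * 100
Step 3: Crimp% = 0.130612 * 100 = 13.0612% ≈ 13.1%

13.1%


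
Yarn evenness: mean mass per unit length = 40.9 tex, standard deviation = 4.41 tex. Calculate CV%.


Formula: CV% = (standard deviation / mean) * 100
Step 1: Ratio = 4.41 / 40.9 = 0.107824
Step 2: CV% = 0.107824 * 100 = 10.7824% ≈ 10.8%

10.8%


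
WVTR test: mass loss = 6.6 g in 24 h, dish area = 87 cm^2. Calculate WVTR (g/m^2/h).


Formula: WVTR = mass_loss / (area * time)
Step 1: Convert area: 87 cm^2 = 0.0087 m^2
Step 2: WVTR = 6.6 g / (0.0087 m^2 * 24 h)
Step 3: WVTR = 6.6 / 0.2088 = 31.6 g/m^2/h

31.6 g/m^2/h


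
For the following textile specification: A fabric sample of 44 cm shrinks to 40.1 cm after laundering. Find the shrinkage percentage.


Formula: Shrinkage% = ((L_before - L_after) / L_before) * 100
Step 1: Shrinkage = 44 - 40.1 = 3.9 cm
Step 2: Shrinkage% = (3.9 / 44) * 100
Step 3: Shrinkage% = 0.088636 * 100 = 8.8636% ≈ 8.9%

8.9%


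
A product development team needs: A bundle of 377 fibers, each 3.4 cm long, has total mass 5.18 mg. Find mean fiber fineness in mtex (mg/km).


Formula: fineness (mtex) = mass (mg) / total length (km) = (mass_mg / total_length_m) * 1000
Step 1: Convert fiber length: 3.4 cm = 0.034 m
Step 2: Total fiber length = 377 * 0.034 = 12.818 m
Step 3: Linear density = 5.18 mg / 12.818 m = 0.4041 mg/m
Step 4: fineness = 0.4041 * 1000 = 404.1 mtex

404.1 mtex


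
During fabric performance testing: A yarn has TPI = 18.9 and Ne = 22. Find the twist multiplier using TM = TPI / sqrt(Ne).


Formula: TM = TPI / sqrt(Ne)
Step 1: sqrt(Ne) = sqrt(22) = 4.6904
Step 2: TM = 18.9 / 4.6904 = 4.03

4.03 TM


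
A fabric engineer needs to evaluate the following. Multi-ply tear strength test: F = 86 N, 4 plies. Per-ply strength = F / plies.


Formula: Per-ply strength = Total force / Number of plies
Per-ply = 86 N / 4
Per-ply = 21.5 N

21.5 N


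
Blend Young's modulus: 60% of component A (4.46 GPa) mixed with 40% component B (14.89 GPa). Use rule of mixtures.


Formula: Blend property = (fraction_A * property_A) + (fraction_B * property_B)
Step 1: Contribution A = 60/100 * 4.46 GPa = 2.676 GPa
Step 2: Contribution B = 40/100 * 14.89 GPa = 5.956 GPa
Step 3: Blend Young's modulus = 2.676 + 5.956 = 8.632 GPa

8.632 GPa


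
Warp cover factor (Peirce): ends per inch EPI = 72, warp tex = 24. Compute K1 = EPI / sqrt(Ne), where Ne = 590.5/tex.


Formula: K1 = EPI / sqrt(Ne), with Ne = 590.5 / tex_warp
Step 1: Ne = 590.5 / 24 = 24.604
Step 2: sqrt(Ne) = sqrt(24.604) = 4.9602
Step 3: K1 = 72 / 4.9602 = 14.5

14.5


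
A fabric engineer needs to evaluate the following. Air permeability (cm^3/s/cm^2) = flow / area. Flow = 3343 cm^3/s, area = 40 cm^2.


Formula: Air Permeability = Airflow / Test Area
AP = 3343 cm^3/s / 40 cm^2
AP = 83.6 cm^3/s/cm^2

83.6 cm^3/s/cm^2


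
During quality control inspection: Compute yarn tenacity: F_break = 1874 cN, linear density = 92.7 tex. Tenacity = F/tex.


Formula: Tenacity = Breaking force / Linear density
Tenacity = 1874 cN / 92.7 tex
Tenacity = 20.22 cN/tex

20.22 cN/tex


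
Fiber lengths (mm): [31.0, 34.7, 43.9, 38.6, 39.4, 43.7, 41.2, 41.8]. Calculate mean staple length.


Formula: Mean = sum of lengths / count
Sum = 31.0 + 34.7 + 43.9 + 38.6 + 39.4 + 43.7 + 41.2 + 41.8
Sum = 314.3 mm
Mean = 314.3 / 8 = 39.29 mm

39.29 mm


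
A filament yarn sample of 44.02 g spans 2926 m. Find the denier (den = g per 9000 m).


Formula: den = (mass_g / length_m) * 9000
Substituting: den = (44.02 / 2926) * 9000
Intermediate: 44.02 / 2926 = 0.01504443 g/m
den = 0.01504443 * 9000 = 135.4 denier

135.4 denier


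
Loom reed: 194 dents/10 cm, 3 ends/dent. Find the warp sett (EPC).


Formula: EPC = (dents per 10 cm * ends per dent) / 10
Step 1: Total ends per 10 cm = 194 * 3 = 582
Step 2: EPC = 582 / 10 = 58.2 ends/cm

58.2 ends/cm


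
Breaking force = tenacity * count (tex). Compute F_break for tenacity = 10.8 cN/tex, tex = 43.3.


Formula: Breaking force = Tenacity * Linear density
F = 10.8 cN/tex * 43.3 tex
F = 467.64 cN

467.64 cN


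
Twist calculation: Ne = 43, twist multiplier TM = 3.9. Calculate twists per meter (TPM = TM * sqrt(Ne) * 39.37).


Formula: TPM = TM * sqrt(Ne) * 39.37
Step 1: sqrt(Ne) = sqrt(43) = 6.5574
Step 2: TM * sqrt(Ne) = 3.9 * 6.5574 = 25.5739
Step 3: TPM = 25.5739 * 39.37 = 1007 twists/m

1007 twists/m


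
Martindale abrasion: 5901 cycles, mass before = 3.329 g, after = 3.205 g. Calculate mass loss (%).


Formula: Mass loss% = ((m_before - m_after) / m_before) * 100
Step 1: Mass loss = 3.329 - 3.205 = 0.124 g
Step 2: Ratio = 0.124 / 3.329 = 0.0372484
Step 3: Mass loss% = 0.0372484 * 100 = 3.72484% ≈ 3.72%

3.72%


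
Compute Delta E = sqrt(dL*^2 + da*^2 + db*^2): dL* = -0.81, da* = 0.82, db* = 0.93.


Formula: Delta E = sqrt(dL*^2 + da*^2 + db*^2)
Step 1: dL*^2 = (-0.81)^2 = 0.6561
Step 2: da*^2 = 0.82^2 = 0.6724
Step 3: db*^2 = 0.93^2 = 0.8649
Step 4: Sum = 0.6561 + 0.6724 + 0.8649 = 2.1934
Step 5: Delta E = sqrt(2.1934) = 1.48

1.48 Delta E


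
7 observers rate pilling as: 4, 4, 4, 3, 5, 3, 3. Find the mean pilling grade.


Formula: Mean = sum / count
Sum = 4 + 4 + 4 + 3 + 5 + 3 + 3 = 26
Mean = 26 / 7 = 3.7

3.7


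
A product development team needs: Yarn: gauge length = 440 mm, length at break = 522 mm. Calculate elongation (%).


Formula: Elongation (%) = ((L_break - L0) / L0) * 100
Step 1: Extension = 522 - 440 = 82 mm
Step 2: Elongation = (82 / 440) * 100
Step 3: Elongation = 0.186364 * 100 = 18.6364% ≈ 18.6%

18.6%


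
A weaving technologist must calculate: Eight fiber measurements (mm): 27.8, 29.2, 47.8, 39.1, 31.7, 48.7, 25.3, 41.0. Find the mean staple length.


Formula: Mean = sum of lengths / count
Sum = 27.8 + 29.2 + 47.8 + 39.1 + 31.7 + 48.7 + 25.3 + 41.0
Sum = 290.6 mm
Mean = 290.6 / 8 = 36.33 mm

36.33 mm


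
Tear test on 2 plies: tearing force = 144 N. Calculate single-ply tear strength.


Formula: Per-ply strength = Total force / Number of plies
Per-ply = 144 N / 2
Per-ply = 72 N

72 N


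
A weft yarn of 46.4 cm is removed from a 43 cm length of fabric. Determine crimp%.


Formula: Crimp% = ((L_yarn - L_fabric) / L_fabric) * 100
Step 1: Extension = 46.4 - 43 = 3.4 cm
Step 2: Crimp% = (3.4 / 43) * 100
Step 3: Crimp% = 0.07907 * 100 = 7.907% ≈ 7.9%

7.9%


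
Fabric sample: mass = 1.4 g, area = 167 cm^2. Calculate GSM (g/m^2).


Formula: GSM = mass_g / area_m2
Step 1: Convert area: 167 cm^2 = 167 / 10000 = 0.0167 m^2
Step 2: GSM = 1.4 g / 0.0167 m^2 = 83.8 g/m^2

83.8 g/m^2


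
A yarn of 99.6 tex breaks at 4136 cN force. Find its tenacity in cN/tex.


Formula: Tenacity = Breaking force / Linear density
Tenacity = 4136 cN / 99.6 tex
Tenacity = 41.53 cN/tex

41.53 cN/tex


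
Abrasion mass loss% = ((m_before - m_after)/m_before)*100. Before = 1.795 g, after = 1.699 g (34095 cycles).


Formula: Mass loss% = ((m_before - m_after) / m_before) * 100
Step 1: Mass loss = 1.795 - 1.699 = 0.096 g
Step 2: Ratio = 0.096 / 1.795 = 0.0534819
Step 3: Mass loss% = 0.0534819 * 100 = 5.34819% ≈ 5.35%

5.35%


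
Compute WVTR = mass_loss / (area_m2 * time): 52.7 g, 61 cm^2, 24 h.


Formula: WVTR = mass_loss / (area * time)
Step 1: Convert area: 61 cm^2 = 0.0061 m^2
Step 2: WVTR = 52.7 g / (0.0061 m^2 * 24 h)
Step 3: WVTR = 52.7 / 0.1464 = 360.0 g/m^2/h

360.0 g/m^2/h


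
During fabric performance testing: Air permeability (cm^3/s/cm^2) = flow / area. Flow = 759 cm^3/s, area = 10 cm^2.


Formula: Air Permeability = Airflow / Test Area
AP = 759 cm^3/s / 10 cm^2
AP = 75.9 cm^3/s/cm^2

75.9 cm^3/s/cm^2


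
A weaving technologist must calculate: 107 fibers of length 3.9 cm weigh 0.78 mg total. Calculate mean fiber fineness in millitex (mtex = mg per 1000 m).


Formula: fineness (mtex) = mass (mg) / total length (km) = (mass_mg / total_length_m) * 1000
Step 1: Convert fiber length: 3.9 cm = 0.039 m
Step 2: Total fiber length = 107 * 0.039 = 4.173 m
Step 3: Linear density = 0.78 mg / 4.173 m = 0.1869 mg/m
Step 4: fineness = 0.1869 * 1000 = 186.9 mtex

186.9 mtex


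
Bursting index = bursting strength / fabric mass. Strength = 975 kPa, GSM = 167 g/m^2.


Formula: Bursting Index = Bursting Strength / Fabric GSM
BI = 975 kPa / 167 g/m^2
BI = 5.838 kPa/(g/m^2)

5.838 kPa/(g/m^2)


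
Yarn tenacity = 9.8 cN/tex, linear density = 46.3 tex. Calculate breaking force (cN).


Formula: Breaking force = Tenacity * Linear density
F = 9.8 cN/tex * 46.3 tex
F = 453.74 cN

453.74 cN


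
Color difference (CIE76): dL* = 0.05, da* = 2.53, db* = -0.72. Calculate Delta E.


Formula: Delta E = sqrt(dL*^2 + da*^2 + db*^2)
Step 1: dL*^2 = 0.05^2 = 0.0025
Step 2: da*^2 = 2.53^2 = 6.4009
Step 3: db*^2 = (-0.72)^2 = 0.5184
Step 4: Sum = 0.0025 + 6.4009 + 0.5184 = 6.9218
Step 5: Delta E = sqrt(6.9218) = 2.63

2.63 Delta E


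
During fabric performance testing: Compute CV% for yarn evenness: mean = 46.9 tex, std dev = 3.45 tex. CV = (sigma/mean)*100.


Formula: CV% = (standard deviation / mean) * 100
Step 1: Ratio = 3.45 / 46.9 = 0.073561
Step 2: CV% = 0.073561 * 100 = 7.3561% ≈ 7.4%

7.4%


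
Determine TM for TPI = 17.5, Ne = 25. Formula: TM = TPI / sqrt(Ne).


Formula: TM = TPI / sqrt(Ne)
Step 1: sqrt(Ne) = sqrt(25) = 5
Step 2: TM = 17.5 / 5 = 3.50

3.50 TM


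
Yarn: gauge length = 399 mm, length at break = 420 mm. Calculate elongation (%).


Formula: Elongation (%) = ((L_break - L0) / L0) * 100
Step 1: Extension = 420 - 399 = 21 mm
Step 2: Elongation = (21 / 399) * 100
Step 3: Elongation = 0.052632 * 100 = 5.2632% ≈ 5.3%

5.3%


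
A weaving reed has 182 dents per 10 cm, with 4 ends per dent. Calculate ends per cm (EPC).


Formula: EPC = (dents per 10 cm * ends per dent) / 10
Step 1: Total ends per 10 cm = 182 * 4 = 728
Step 2: EPC = 728 / 10 = 72.8 ends/cm

72.8 ends/cm


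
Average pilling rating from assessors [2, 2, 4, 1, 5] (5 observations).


Formula: Mean = sum / count
Sum = 2 + 2 + 4 + 1 + 5 = 14
Mean = 14 / 5 = 2.8

2.8


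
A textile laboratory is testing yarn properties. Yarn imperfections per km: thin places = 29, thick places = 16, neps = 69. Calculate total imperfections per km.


Formula: Total = thin places + thick places + neps
Total = 29 + 16 + 69
Total = 114 imperfections/km

114 imperfections/km


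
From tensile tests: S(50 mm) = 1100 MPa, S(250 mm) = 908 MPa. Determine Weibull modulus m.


Formula: m = ln(L1/L2) / ln(S2/S1)
Step 1: ln(L1/L2) = ln(50/250) = -1.60944
Step 2: S2/S1 = 908/1100 = 0.82545
Step 3: ln(S2/S1) = ln(0.82545) = -0.19183
Step 4: m = -1.60944 / -0.19183 = 8.39

8.39 (Weibull m)


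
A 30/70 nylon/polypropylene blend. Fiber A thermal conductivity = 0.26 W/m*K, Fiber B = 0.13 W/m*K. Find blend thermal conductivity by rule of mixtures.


Formula: Blend property = (fraction_A * property_A) + (fraction_B * property_B)
Step 1: Contribution A = 30/100 * 0.26 W/m*K = 0.078 W/m*K
Step 2: Contribution B = 70/100 * 0.13 W/m*K = 0.091 W/m*K
Step 3: Blend thermal conductivity = 0.078 + 0.091 = 0.169 W/m*K

0.169 W/m*K


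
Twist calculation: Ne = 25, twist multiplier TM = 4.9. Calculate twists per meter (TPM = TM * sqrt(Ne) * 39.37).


Formula: TPM = TM * sqrt(Ne) * 39.37
Step 1: sqrt(Ne) = sqrt(25) = 5
Step 2: TM * sqrt(Ne) = 4.9 * 5 = 24.5
Step 3: TPM = 24.5 * 39.37 = 965 twists/m

965 twists/m


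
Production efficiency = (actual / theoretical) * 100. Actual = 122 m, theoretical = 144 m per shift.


Formula: Efficiency% = (Actual output / Theoretical output) * 100
Efficiency% = (122 / 144) * 100
Efficiency% = 0.847222 * 100 = 84.7222% ≈ 84.7%

84.7%


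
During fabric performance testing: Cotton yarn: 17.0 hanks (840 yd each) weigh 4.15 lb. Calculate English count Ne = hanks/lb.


Formula: Ne = hanks / mass_lb
Substituting: Ne = 17.0 / 4.15
Ne = 4.1

4.1 Ne


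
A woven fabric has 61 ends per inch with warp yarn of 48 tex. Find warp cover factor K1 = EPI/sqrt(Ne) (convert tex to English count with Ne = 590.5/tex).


Formula: K1 = EPI / sqrt(Ne), with Ne = 590.5 / tex_warp
Step 1: Ne = 590.5 / 48 = 12.302
Step 2: sqrt(Ne) = sqrt(12.302) = 3.5074
Step 3: K1 = 61 / 3.5074 = 17.4

17.4


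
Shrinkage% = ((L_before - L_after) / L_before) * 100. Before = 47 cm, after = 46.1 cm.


Formula: Shrinkage% = ((L_before - L_after) / L_before) * 100
Step 1: Shrinkage = 47 - 46.1 = 0.9 cm
Step 2: Shrinkage% = (0.9 / 47) * 100
Step 3: Shrinkage% = 0.019149 * 100 = 1.9149% ≈ 1.9%

1.9%


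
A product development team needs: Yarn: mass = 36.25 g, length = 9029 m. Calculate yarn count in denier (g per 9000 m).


Formula: den = (mass_g / length_m) * 9000
Substituting: den = (36.25 / 9029) * 9000
Intermediate: 36.25 / 9029 = 0.00401484 g/m
den = 0.00401484 * 9000 = 36.1 denier

36.1 denier


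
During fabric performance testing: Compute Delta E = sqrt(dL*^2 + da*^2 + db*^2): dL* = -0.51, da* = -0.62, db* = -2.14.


Formula: Delta E = sqrt(dL*^2 + da*^2 + db*^2)
Step 1: dL*^2 = (-0.51)^2 = 0.2601
Step 2: da*^2 = (-0.62)^2 = 0.3844
Step 3: db*^2 = (-2.14)^2 = 4.5796
Step 4: Sum = 0.2601 + 0.3844 + 4.5796 = 5.2241
Step 5: Delta E = sqrt(5.2241) = 2.29

2.29 Delta E


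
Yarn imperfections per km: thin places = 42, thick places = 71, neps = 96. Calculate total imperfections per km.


Formula: Total = thin places + thick places + neps
Total = 42 + 71 + 96
Total = 209 imperfections/km

209 imperfections/km


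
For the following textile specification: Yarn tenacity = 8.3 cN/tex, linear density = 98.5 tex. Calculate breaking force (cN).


Formula: Breaking force = Tenacity * Linear density
F = 8.3 cN/tex * 98.5 tex
F = 817.55 cN

817.55 cN


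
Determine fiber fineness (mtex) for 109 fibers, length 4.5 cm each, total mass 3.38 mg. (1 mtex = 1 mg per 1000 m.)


Formula: fineness (mtex) = mass (mg) / total length (km) = (mass_mg / total_length_m) * 1000
Step 1: Convert fiber length: 4.5 cm = 0.045 m
Step 2: Total fiber length = 109 * 0.045 = 4.905 m
Step 3: Linear density = 3.38 mg / 4.905 m = 0.6891 mg/m
Step 4: fineness = 0.6891 * 1000 = 689.1 mtex

689.1 mtex


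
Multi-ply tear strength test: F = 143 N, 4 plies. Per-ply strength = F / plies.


Formula: Per-ply strength = Total force / Number of plies
Per-ply = 143 N / 4
Per-ply = 35.75 N

35.75 N


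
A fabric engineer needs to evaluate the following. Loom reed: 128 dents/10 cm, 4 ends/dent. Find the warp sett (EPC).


Formula: EPC = (dents per 10 cm * ends per dent) / 10
Step 1: Total ends per 10 cm = 128 * 4 = 512
Step 2: EPC = 512 / 10 = 51.2 ends/cm

51.2 ends/cm


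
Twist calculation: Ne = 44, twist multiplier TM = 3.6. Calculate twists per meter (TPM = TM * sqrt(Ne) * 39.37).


Formula: TPM = TM * sqrt(Ne) * 39.37
Step 1: sqrt(Ne) = sqrt(44) = 6.6332
Step 2: TM * sqrt(Ne) = 3.6 * 6.6332 = 23.8795
Step 3: TPM = 23.8795 * 39.37 = 940 twists/m

940 twists/m


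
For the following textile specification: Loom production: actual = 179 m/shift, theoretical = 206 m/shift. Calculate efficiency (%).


Formula: Efficiency% = (Actual output / Theoretical output) * 100
Efficiency% = (179 / 206) * 100
Efficiency% = 0.868932 * 100 = 86.8932% ≈ 86.9%

86.9%


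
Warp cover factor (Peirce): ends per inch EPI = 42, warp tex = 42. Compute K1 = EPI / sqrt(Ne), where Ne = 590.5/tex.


Formula: K1 = EPI / sqrt(Ne), with Ne = 590.5 / tex_warp
Step 1: Ne = 590.5 / 42 = 14.06
Step 2: sqrt(Ne) = sqrt(14.06) = 3.7497
Step 3: K1 = 42 / 3.7497 = 11.2

11.2


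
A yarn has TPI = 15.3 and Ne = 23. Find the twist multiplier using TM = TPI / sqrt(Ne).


Formula: TM = TPI / sqrt(Ne)
Step 1: sqrt(Ne) = sqrt(23) = 4.7958
Step 2: TM = 15.3 / 4.7958 = 3.19

3.19 TM


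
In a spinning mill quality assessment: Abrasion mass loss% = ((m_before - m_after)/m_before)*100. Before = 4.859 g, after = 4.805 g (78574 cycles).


Formula: Mass loss% = ((m_before - m_after) / m_before) * 100
Step 1: Mass loss = 4.859 - 4.805 = 0.054 g
Step 2: Ratio = 0.054 / 4.859 = 0.0111134
Step 3: Mass loss% = 0.0111134 * 100 = 1.11134% ≈ 1.11%

1.11%


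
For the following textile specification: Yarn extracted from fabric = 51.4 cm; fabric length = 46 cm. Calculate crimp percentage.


Formula: Crimp% = ((L_yarn - L_fabric) / L_fabric) * 100
Step 1: Extension = 51.4 - 46 = 5.4 cm
Step 2: Crimp% = (5.4 / 46) * 100
Step 3: Crimp% = 0.117391 * 100 = 11.7391% ≈ 11.7%

11.7%


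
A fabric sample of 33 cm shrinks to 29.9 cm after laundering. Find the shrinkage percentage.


Formula: Shrinkage% = ((L_before - L_after) / L_before) * 100
Step 1: Shrinkage = 33 - 29.9 = 3.1 cm
Step 2: Shrinkage% = (3.1 / 33) * 100
Step 3: Shrinkage% = 0.093939 * 100 = 9.3939% ≈ 9.4%

9.4%


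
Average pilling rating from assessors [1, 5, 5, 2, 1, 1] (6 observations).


Formula: Mean = sum / count
Sum = 1 + 5 + 5 + 2 + 1 + 1 = 15
Mean = 15 / 6 = 2.5

2.5


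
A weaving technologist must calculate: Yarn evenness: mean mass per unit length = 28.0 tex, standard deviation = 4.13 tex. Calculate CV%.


Formula: CV% = (standard deviation / mean) * 100
Step 1: Ratio = 4.13 / 28.0 = 0.1475
Step 2: CV% = 0.1475 * 100 = 14.75% ≈ 14.8%

14.8%


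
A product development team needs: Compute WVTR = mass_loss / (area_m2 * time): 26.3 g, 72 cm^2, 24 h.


Formula: WVTR = mass_loss / (area * time)
Step 1: Convert area: 72 cm^2 = 0.0072 m^2
Step 2: WVTR = 26.3 g / (0.0072 m^2 * 24 h)
Step 3: WVTR = 26.3 / 0.1728 = 152.2 g/m^2/h

152.2 g/m^2/h


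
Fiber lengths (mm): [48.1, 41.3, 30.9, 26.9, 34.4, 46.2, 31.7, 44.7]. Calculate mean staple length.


Formula: Mean = sum of lengths / count
Sum = 48.1 + 41.3 + 30.9 + 26.9 + 34.4 + 46.2 + 31.7 + 44.7
Sum = 304.2 mm
Mean = 304.2 / 8 = 38.03 mm

38.03 mm


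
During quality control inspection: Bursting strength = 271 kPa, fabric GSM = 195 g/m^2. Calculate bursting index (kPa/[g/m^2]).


Formula: Bursting Index = Bursting Strength / Fabric GSM
BI = 271 kPa / 195 g/m^2
BI = 1.390 kPa/(g/m^2)

1.390 kPa/(g/m^2)


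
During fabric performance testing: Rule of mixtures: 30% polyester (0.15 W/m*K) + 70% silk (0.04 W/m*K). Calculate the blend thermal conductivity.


Formula: Blend property = (fraction_A * property_A) + (fraction_B * property_B)
Step 1: Contribution A = 30/100 * 0.15 W/m*K = 0.045 W/m*K
Step 2: Contribution B = 70/100 * 0.04 W/m*K = 0.028 W/m*K
Step 3: Blend thermal conductivity = 0.045 + 0.028 = 0.073 W/m*K

0.073 W/m*K


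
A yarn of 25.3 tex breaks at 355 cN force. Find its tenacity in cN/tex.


Formula: Tenacity = Breaking force / Linear density
Tenacity = 355 cN / 25.3 tex
Tenacity = 14.03 cN/tex

14.03 cN/tex


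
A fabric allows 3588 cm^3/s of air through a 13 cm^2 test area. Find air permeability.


Formula: Air Permeability = Airflow / Test Area
AP = 3588 cm^3/s / 13 cm^2
AP = 276.0 cm^3/s/cm^2

276.0 cm^3/s/cm^2


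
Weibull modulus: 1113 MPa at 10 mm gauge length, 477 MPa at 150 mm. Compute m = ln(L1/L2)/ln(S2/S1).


Formula: m = ln(L1/L2) / ln(S2/S1)
Step 1: ln(L1/L2) = ln(10/150) = -2.70805
Step 2: S2/S1 = 477/1113 = 0.42857
Step 3: ln(S2/S1) = ln(0.42857) = -0.84730
Step 4: m = -2.70805 / -0.84730 = 3.20

3.20 (Weibull m)


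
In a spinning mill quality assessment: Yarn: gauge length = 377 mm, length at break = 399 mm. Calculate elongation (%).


Formula: Elongation (%) = ((L_break - L0) / L0) * 100
Step 1: Extension = 399 - 377 = 22 mm
Step 2: Elongation = (22 / 377) * 100
Step 3: Elongation = 0.058355 * 100 = 5.8355% ≈ 5.8%

5.8%


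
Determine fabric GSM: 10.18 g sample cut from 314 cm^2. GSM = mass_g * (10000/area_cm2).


Formula: GSM = mass_g / area_m2
Step 1: Convert area: 314 cm^2 = 314 / 10000 = 0.0314 m^2
Step 2: GSM = 10.18 g / 0.0314 m^2 = 324.2 g/m^2

324.2 g/m^2


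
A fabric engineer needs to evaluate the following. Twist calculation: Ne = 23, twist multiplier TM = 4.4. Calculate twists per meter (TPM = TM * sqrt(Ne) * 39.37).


Formula: TPM = TM * sqrt(Ne) * 39.37
Step 1: sqrt(Ne) = sqrt(23) = 4.7958
Step 2: TM * sqrt(Ne) = 4.4 * 4.7958 = 21.1015
Step 3: TPM = 21.1015 * 39.37 = 831 twists/m

831 twists/m


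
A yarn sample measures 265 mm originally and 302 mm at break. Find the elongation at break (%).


Formula: Elongation (%) = ((L_break - L0) / L0) * 100
Step 1: Extension = 302 - 265 = 37 mm
Step 2: Elongation = (37 / 265) * 100
Step 3: Elongation = 0.139623 * 100 = 13.9623% ≈ 14.0%

14.0%


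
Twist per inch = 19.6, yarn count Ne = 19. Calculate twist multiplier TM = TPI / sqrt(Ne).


Formula: TM = TPI / sqrt(Ne)
Step 1: sqrt(Ne) = sqrt(19) = 4.3589
Step 2: TM = 19.6 / 4.3589 = 4.50

4.50 TM


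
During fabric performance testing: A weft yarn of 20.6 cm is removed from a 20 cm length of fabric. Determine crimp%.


Formula: Crimp% = ((L_yarn - L_fabric) / L_fabric) * 100
Step 1: Extension = 20.6 - 20 = 0.6 cm
Step 2: Crimp% = (0.6 / 20) * 100
Step 3: Crimp% = 0.03 * 100 = 3.0%

3.0%


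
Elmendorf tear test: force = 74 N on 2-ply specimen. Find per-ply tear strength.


Formula: Per-ply strength = Total force / Number of plies
Per-ply = 74 N / 2
Per-ply = 37 N

37 N


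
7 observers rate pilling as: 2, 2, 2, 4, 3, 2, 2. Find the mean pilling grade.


Formula: Mean = sum / count
Sum = 2 + 2 + 2 + 4 + 3 + 2 + 2 = 17
Mean = 17 / 7 = 2.4

2.4


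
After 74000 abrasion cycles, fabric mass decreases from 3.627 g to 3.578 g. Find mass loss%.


Formula: Mass loss% = ((m_before - m_after) / m_before) * 100
Step 1: Mass loss = 3.627 - 3.578 = 0.049 g
Step 2: Ratio = 0.049 / 3.627 = 0.0135098
Step 3: Mass loss% = 0.0135098 * 100 = 1.35098% ≈ 1.35%

1.35%


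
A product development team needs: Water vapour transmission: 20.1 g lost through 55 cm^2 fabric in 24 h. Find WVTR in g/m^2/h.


Formula: WVTR = mass_loss / (area * time)
Step 1: Convert area: 55 cm^2 = 0.0055 m^2
Step 2: WVTR = 20.1 g / (0.0055 m^2 * 24 h)
Step 3: WVTR = 20.1 / 0.132 = 152.3 g/m^2/h

152.3 g/m^2/h


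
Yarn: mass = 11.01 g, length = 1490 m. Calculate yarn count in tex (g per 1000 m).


Formula: Tex = (mass_g / length_m) * 1000
Substituting: Tex = (11.01 / 1490) * 1000
Intermediate: 11.01 / 1490 = 0.00738926 g/m
Tex = 0.00738926 * 1000 = 7.39 tex

7.39 tex


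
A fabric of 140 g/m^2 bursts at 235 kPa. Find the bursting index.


Formula: Bursting Index = Bursting Strength / Fabric GSM
BI = 235 kPa / 140 g/m^2
BI = 1.679 kPa/(g/m^2)

1.679 kPa/(g/m^2)


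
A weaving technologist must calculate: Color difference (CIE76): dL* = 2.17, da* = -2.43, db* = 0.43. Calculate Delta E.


Formula: Delta E = sqrt(dL*^2 + da*^2 + db*^2)
Step 1: dL*^2 = 2.17^2 = 4.7089
Step 2: da*^2 = (-2.43)^2 = 5.9049
Step 3: db*^2 = 0.43^2 = 0.1849
Step 4: Sum = 4.7089 + 5.9049 + 0.1849 = 10.7987
Step 5: Delta E = sqrt(10.7987) = 3.29

3.29 Delta E


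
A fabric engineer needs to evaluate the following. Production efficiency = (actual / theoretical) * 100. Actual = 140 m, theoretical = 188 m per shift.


Formula: Efficiency% = (Actual output / Theoretical output) * 100
Efficiency% = (140 / 188) * 100
Efficiency% = 0.744681 * 100 = 74.4681% ≈ 74.5%

74.5%


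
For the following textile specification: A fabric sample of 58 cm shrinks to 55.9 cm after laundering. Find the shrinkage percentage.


Formula: Shrinkage% = ((L_before - L_after) / L_before) * 100
Step 1: Shrinkage = 58 - 55.9 = 2.1 cm
Step 2: Shrinkage% = (2.1 / 58) * 100
Step 3: Shrinkage% = 0.036207 * 100 = 3.6207% ≈ 3.6%

3.6%


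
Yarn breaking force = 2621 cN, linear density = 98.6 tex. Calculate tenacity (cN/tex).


Formula: Tenacity = Breaking force / Linear density
Tenacity = 2621 cN / 98.6 tex
Tenacity = 26.58 cN/tex

26.58 cN/tex


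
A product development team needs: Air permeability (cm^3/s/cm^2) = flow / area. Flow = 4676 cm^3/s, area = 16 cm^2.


Formula: Air Permeability = Airflow / Test Area
AP = 4676 cm^3/s / 16 cm^2
AP = 292.3 cm^3/s/cm^2

292.3 cm^3/s/cm^2


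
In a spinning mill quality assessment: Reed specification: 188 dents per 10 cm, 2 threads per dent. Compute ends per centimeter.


Formula: EPC = (dents per 10 cm * ends per dent) / 10
Step 1: Total ends per 10 cm = 188 * 2 = 376
Step 2: EPC = 376 / 10 = 37.6 ends/cm

37.6 ends/cm


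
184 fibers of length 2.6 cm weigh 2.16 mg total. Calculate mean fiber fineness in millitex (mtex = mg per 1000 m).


Formula: fineness (mtex) = mass (mg) / total length (km) = (mass_mg / total_length_m) * 1000
Step 1: Convert fiber length: 2.6 cm = 0.026 m
Step 2: Total fiber length = 184 * 0.026 = 4.784 m
Step 3: Linear density = 2.16 mg / 4.784 m = 0.4515 mg/m
Step 4: fineness = 0.4515 * 1000 = 451.5 mtex

451.5 mtex


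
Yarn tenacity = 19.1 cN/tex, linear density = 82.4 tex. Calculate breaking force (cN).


Formula: Breaking force = Tenacity * Linear density
F = 19.1 cN/tex * 82.4 tex
F = 1573.84 cN

1573.84 cN


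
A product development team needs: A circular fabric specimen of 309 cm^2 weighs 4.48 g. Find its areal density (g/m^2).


Formula: GSM = mass_g / area_m2
Step 1: Convert area: 309 cm^2 = 309 / 10000 = 0.0309 m^2
Step 2: GSM = 4.48 g / 0.0309 m^2 = 145.0 g/m^2

145.0 g/m^2


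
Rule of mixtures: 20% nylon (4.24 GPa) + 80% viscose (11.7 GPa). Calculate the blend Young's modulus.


Formula: Blend property = (fraction_A * property_A) + (fraction_B * property_B)
Step 1: Contribution A = 20/100 * 4.24 GPa = 0.848 GPa
Step 2: Contribution B = 80/100 * 11.7 GPa = 9.36 GPa
Step 3: Blend Young's modulus = 0.848 + 9.36 = 10.208 GPa

10.208 GPa


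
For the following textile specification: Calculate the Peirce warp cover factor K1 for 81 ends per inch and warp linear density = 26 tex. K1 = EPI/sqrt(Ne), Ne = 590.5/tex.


Formula: K1 = EPI / sqrt(Ne), with Ne = 590.5 / tex_warp
Step 1: Ne = 590.5 / 26 = 22.712
Step 2: sqrt(Ne) = sqrt(22.712) = 4.7657
Step 3: K1 = 81 / 4.7657 = 17.0

17.0


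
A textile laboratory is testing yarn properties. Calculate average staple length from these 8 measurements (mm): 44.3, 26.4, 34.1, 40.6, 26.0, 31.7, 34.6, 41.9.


Formula: Mean = sum of lengths / count
Sum = 44.3 + 26.4 + 34.1 + 40.6 + 26.0 + 31.7 + 34.6 + 41.9
Sum = 279.6 mm
Mean = 279.6 / 8 = 34.95 mm

34.95 mm


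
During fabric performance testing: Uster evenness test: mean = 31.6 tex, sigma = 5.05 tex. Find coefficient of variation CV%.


Formula: CV% = (standard deviation / mean) * 100
Step 1: Ratio = 5.05 / 31.6 = 0.15981
Step 2: CV% = 0.15981 * 100 = 15.981% ≈ 16.0%

16.0%


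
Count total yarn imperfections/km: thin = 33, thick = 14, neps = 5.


Formula: Total = thin places + thick places + neps
Total = 33 + 14 + 5
Total = 52 imperfections/km

52 imperfections/km


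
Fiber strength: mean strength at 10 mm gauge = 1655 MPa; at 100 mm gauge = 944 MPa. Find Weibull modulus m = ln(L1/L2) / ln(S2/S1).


Formula: m = ln(L1/L2) / ln(S2/S1)
Step 1: ln(L1/L2) = ln(10/100) = -2.30259
Step 2: S2/S1 = 944/1655 = 0.57039
Step 3: ln(S2/S1) = ln(0.57039) = -0.56143
Step 4: m = -2.30259 / -0.56143 = 4.10

4.10 (Weibull m)


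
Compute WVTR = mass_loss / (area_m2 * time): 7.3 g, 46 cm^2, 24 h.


Formula: WVTR = mass_loss / (area * time)
Step 1: Convert area: 46 cm^2 = 0.0046 m^2
Step 2: WVTR = 7.3 g / (0.0046 m^2 * 24 h)
Step 3: WVTR = 7.3 / 0.1104 = 66.1 g/m^2/h

66.1 g/m^2/h


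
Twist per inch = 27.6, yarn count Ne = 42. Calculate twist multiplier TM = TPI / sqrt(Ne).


Formula: TM = TPI / sqrt(Ne)
Step 1: sqrt(Ne) = sqrt(42) = 6.4807
Step 2: TM = 27.6 / 6.4807 = 4.26

4.26 TM


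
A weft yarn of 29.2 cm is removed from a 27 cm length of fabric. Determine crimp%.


Formula: Crimp% = ((L_yarn - L_fabric) / L_fabric) * 100
Step 1: Extension = 29.2 - 27 = 2.2 cm
Step 2: Crimp% = (2.2 / 27) * 100
Step 3: Crimp% = 0.081481 * 100 = 8.1481% ≈ 8.1%

8.1%


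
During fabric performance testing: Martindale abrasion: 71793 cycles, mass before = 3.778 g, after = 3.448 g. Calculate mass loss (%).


Formula: Mass loss% = ((m_before - m_after) / m_before) * 100
Step 1: Mass loss = 3.778 - 3.448 = 0.33 g
Step 2: Ratio = 0.33 / 3.778 = 0.0873478
Step 3: Mass loss% = 0.0873478 * 100 = 8.73478% ≈ 8.73%

8.73%
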